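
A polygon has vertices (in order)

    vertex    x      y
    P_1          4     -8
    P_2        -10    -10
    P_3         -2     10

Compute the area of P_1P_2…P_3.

Apply the shoelace (surveyor's) formula: 2A = Σ (x_i·y_{i+1} − x_{i+1}·y_i), indices taken mod 3.
Σ = (-120) + (-120) + (-24) = -264
Area = |Σ|/2 = 132.

132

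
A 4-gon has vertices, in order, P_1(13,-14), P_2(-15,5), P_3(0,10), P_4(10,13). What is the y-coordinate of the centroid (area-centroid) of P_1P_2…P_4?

Apply Gauss's area formula. First the cross-terms c_i = x_i·y_{i+1} − x_{i+1}·y_i:
  -145, -150, -100, -309  ⇒  2A = -704, A = -352.
Then Σ (y_i + y_{i+1})·c_i = -2936, so ȳ = -2936 / (6·(-352)) = 367/264.

367/264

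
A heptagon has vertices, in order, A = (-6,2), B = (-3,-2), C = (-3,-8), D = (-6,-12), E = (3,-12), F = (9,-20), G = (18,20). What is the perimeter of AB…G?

106

|AB| = √((3)² + (-4)²) = √25 = 5
|BC| = √((0)² + (-6)²) = √36 = 6
|CD| = √((-3)² + (-4)²) = √25 = 5
|DE| = √((9)² + (0)²) = √81 = 9
|EF| = √((6)² + (-8)²) = √100 = 10
|FG| = √((9)² + (40)²) = √1681 = 41
|GA| = √((-24)² + (-18)²) = √900 = 30
Perimeter = 5 + 6 + 5 + 9 + 10 + 41 + 30 = 106.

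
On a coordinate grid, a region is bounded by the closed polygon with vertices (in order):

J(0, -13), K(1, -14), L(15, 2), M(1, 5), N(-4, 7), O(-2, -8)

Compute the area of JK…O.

Apply Gauss's area formula: 2A = Σ (x_i·y_{i+1} − x_{i+1}·y_i), indices taken mod 6.
Σ = (13) + (212) + (73) + (27) + (46) + (26) = 397
Area = |Σ|/2 = 198.5.

198.5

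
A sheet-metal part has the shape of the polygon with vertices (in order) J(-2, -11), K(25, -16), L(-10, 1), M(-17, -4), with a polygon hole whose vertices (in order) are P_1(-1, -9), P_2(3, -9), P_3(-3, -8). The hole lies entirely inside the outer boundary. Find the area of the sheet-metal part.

Outer boundary:
Σ = (307) + (-135) + (57) + (179) = 408
Area = |Σ|/2 = 204.
Hole:
Apply the shoelace formula: 2A = Σ (x_i·y_{i+1} − x_{i+1}·y_i), indices taken mod 3.
Cross-terms: 36, -51, 19  ⇒  Σ = 4
Area = |Σ|/2 = 2.
Net area = 204 − 2 = 202.

202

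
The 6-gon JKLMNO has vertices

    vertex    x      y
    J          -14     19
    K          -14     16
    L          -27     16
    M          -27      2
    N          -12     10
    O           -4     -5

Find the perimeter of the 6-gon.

|JK| = √((0)² + (-3)²) = √9 = 3
|KL| = √((-13)² + (0)²) = √169 = 13
|LM| = √((0)² + (-14)²) = √196 = 14
|MN| = √((15)² + (8)²) = √289 = 17
|NO| = √((8)² + (-15)²) = √289 = 17
|OJ| = √((-10)² + (24)²) = √676 = 26
Perimeter = 3 + 13 + 14 + 17 + 17 + 26 = 90.

90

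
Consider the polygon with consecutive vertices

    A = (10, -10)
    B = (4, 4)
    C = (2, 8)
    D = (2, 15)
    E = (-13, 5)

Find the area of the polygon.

201.5

Cross-terms: 80, 24, 14, 205, 80  ⇒  Σ = 403
Area = |Σ|/2 = 201.5.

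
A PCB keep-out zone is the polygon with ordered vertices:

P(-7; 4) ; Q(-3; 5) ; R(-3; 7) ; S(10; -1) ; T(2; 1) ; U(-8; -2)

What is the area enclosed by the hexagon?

63

Σ = (-23) + (-6) + (-67) + (12) + (4) + (-46) = -126
Area = |Σ|/2 = 63.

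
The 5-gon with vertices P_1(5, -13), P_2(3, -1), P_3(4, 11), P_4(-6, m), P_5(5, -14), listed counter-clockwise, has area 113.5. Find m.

-1

The doubled signed area Σ (x_i y_{i+1} − x_{i+1} y_i) is linear in m.
With m=0 it equals 226; the coefficient of m is -1 (from the two edges through P_4).
So -1·m + 226 = 2·113.5 = 227 ⇒ m = -1.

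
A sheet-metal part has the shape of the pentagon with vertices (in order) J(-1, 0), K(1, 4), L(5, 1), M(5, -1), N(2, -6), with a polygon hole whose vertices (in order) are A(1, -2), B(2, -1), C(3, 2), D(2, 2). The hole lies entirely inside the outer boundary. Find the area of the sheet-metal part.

30.5

Outer boundary:
Apply Gauss's area formula: 2A = Σ (x_i·y_{i+1} − x_{i+1}·y_i), indices taken mod 5.
Cross-terms: -4, -19, -10, -28, -6  ⇒  Σ = -67
Area = |Σ|/2 = 33.5.
Hole:
Apply Gauss's area formula: 2A = Σ (x_i·y_{i+1} − x_{i+1}·y_i), indices taken mod 4.
Cross-terms: 3, 7, 2, -6  ⇒  Σ = 6
Area = |Σ|/2 = 3.
Net area = 33.5 − 3 = 30.5.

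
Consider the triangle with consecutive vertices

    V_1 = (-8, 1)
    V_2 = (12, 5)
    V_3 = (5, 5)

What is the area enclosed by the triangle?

Apply the shoelace formula: 2A = Σ (x_i·y_{i+1} − x_{i+1}·y_i), indices taken mod 3.
Σ = (-52) + (35) + (45) = 28
Area = |Σ|/2 = 14.

14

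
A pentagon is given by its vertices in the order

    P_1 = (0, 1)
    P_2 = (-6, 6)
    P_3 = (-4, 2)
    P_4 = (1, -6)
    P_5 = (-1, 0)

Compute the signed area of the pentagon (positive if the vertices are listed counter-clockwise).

16.5

Apply Gauss's area formula: 2A = Σ (x_i·y_{i+1} − x_{i+1}·y_i), indices taken mod 5.
P_1→P_2: (0)(6) − (-6)(1) = 6
P_2→P_3: (-6)(2) − (-4)(6) = 12
P_3→P_4: (-4)(-6) − (1)(2) = 22
P_4→P_5: (1)(0) − (-1)(-6) = -6
P_5→P_1: (-1)(1) − (0)(0) = -1
Σ = 33
Signed area = Σ/2 = 16.5 (positive ⇒ counter-clockwise traversal).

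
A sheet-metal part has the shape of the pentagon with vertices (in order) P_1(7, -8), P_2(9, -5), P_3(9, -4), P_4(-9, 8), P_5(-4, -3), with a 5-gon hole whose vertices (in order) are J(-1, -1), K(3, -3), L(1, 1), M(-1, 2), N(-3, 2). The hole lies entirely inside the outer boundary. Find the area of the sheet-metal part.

85

Outer boundary:
P_1→P_2: (7)(-5) − (9)(-8) = 37
P_2→P_3: (9)(-4) − (9)(-5) = 9
P_3→P_4: (9)(8) − (-9)(-4) = 36
P_4→P_5: (-9)(-3) − (-4)(8) = 59
P_5→P_1: (-4)(-8) − (7)(-3) = 53
Σ = 194
Area = |Σ|/2 = 97.
Hole:
Cross-terms: 6, 6, 3, 4, 5  ⇒  Σ = 24
Area = |Σ|/2 = 12.
Net area = 97 − 12 = 85.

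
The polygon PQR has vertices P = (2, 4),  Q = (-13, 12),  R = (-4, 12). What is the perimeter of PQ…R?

|PQ| = √((-15)² + (8)²) = √289 = 17
|QR| = √((9)² + (0)²) = √81 = 9
|RP| = √((6)² + (-8)²) = √100 = 10
Perimeter = 17 + 9 + 10 = 36.

36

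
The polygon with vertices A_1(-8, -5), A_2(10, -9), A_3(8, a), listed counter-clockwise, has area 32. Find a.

-5

The doubled signed area Σ (x_i y_{i+1} − x_{i+1} y_i) is linear in a.
With a=0 it equals 154; the coefficient of a is 18 (from the two edges through A_3).
So 18·a + 154 = 2·32 = 64 ⇒ a = -5.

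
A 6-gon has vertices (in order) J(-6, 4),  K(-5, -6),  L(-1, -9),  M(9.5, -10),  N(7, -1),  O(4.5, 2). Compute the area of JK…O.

Σ = (56) + (39) + (95.5) + (60.5) + (18.5) + (30) = 299.5
Area = |Σ|/2 = 149.75.

149.75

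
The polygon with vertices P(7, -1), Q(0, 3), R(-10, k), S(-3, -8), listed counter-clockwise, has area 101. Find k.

4

The doubled signed area Σ (x_i y_{i+1} − x_{i+1} y_i) is linear in k.
With k=0 it equals 190; the coefficient of k is 3 (from the two edges through R).
So 3·k + 190 = 2·101 = 202 ⇒ k = 4.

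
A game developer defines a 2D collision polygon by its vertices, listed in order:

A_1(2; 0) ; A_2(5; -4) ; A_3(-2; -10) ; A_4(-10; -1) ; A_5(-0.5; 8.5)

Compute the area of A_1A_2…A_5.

Σ = (-8) + (-58) + (-98) + (-85.5) + (-17) = -266.5
Area = |Σ|/2 = 133.25.

133.25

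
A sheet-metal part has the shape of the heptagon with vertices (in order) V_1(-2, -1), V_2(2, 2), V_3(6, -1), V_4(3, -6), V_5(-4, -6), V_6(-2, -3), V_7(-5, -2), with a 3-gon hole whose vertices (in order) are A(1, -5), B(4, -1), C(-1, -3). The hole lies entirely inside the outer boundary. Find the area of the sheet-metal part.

43.5

Outer boundary:
Σ = (-2) + (-14) + (-33) + (-42) + (0) + (-11) + (1) = -101
Area = |Σ|/2 = 50.5.
Hole:
Apply Gauss's area formula: 2A = Σ (x_i·y_{i+1} − x_{i+1}·y_i), indices taken mod 3.
A→B: (1)(-1) − (4)(-5) = 19
B→C: (4)(-3) − (-1)(-1) = -13
C→A: (-1)(-5) − (1)(-3) = 8
Σ = 14
Area = |Σ|/2 = 7.
Net area = 50.5 − 7 = 43.5.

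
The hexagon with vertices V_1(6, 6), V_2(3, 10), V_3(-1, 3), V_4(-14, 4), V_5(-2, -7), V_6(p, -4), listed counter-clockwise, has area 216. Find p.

15

Write out the shoelace sum; only the two edges meeting at V_6 involve p:
2·Area = [((-2)·(-4) − p·(-7)) + (p·6 − 6·(-4))] + 205
       = 13·p + 237 = 432
⇒ p = 15.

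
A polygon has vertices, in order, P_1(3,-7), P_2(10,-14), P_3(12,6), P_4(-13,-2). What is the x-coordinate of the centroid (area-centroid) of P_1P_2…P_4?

Apply Gauss's area formula. First the cross-terms c_i = x_i·y_{i+1} − x_{i+1}·y_i:
  28, 228, 54, 97  ⇒  2A = 407, A = 203.5.
Then Σ (x_i + x_{i+1})·c_i = 4356, so x̄ = 4356 / (6·203.5) = 132/37.

132/37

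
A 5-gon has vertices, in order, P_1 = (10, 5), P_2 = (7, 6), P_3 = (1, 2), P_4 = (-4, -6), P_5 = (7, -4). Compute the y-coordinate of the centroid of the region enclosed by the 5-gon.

-29/84

Apply the shoelace (surveyor's) formula. First the cross-terms c_i = x_i·y_{i+1} − x_{i+1}·y_i:
  25, 8, 2, 58, 75  ⇒  2A = 168, A = 84.
Then Σ (y_i + y_{i+1})·c_i = -174, so ȳ = -174 / (6·84) = -29/84.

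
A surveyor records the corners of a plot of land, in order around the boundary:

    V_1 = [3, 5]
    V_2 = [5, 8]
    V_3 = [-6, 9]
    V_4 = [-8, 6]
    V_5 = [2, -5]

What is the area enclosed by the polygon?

Apply Gauss's area formula: 2A = Σ (x_i·y_{i+1} − x_{i+1}·y_i), indices taken mod 5.
Σ = (-1) + (93) + (36) + (28) + (25) = 181
Area = |Σ|/2 = 90.5.

90.5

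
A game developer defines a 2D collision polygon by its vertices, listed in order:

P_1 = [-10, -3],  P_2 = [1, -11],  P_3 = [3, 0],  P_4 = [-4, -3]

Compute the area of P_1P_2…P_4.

59.5

Σ = (113) + (33) + (-9) + (-18) = 119
Area = |Σ|/2 = 59.5.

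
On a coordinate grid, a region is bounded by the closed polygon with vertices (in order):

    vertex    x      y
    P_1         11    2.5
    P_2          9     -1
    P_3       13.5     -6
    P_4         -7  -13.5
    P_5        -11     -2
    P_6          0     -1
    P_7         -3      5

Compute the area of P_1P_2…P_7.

243.625

Cross-terms: -33.5, -40.5, -224.25, -134.5, 11, -3, -62.5  ⇒  Σ = -487.25
Area = |Σ|/2 = 243.625.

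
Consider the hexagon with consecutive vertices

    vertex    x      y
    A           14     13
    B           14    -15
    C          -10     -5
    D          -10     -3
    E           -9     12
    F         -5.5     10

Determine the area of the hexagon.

507.25

Σ = (-392) + (-220) + (-20) + (-147) + (-24) + (-211.5) = -1014.5
Area = |Σ|/2 = 507.25.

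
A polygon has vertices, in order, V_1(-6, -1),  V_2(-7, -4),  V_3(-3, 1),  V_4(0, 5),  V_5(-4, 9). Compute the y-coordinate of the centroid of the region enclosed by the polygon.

Apply the surveyor's formula. First the cross-terms c_i = x_i·y_{i+1} − x_{i+1}·y_i:
  17, -19, -15, 20, 58  ⇒  2A = 61, A = 30.5.
Then Σ (y_i + y_{i+1})·c_i = 626, so ȳ = 626 / (6·30.5) = 626/183.

626/183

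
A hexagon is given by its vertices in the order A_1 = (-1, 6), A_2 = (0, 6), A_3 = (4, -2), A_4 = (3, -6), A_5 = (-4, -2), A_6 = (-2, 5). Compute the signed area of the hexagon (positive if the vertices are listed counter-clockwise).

-54.5

Σ = (-6) + (-24) + (-18) + (-30) + (-24) + (-7) = -109
Signed area = Σ/2 = -54.5 (negative ⇒ clockwise traversal).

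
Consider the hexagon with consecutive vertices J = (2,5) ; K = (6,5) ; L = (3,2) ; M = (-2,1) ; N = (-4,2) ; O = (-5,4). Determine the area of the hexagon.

Apply the shoelace formula: 2A = Σ (x_i·y_{i+1} − x_{i+1}·y_i), indices taken mod 6.
J→K: (2)(5) − (6)(5) = -20
K→L: (6)(2) − (3)(5) = -3
L→M: (3)(1) − (-2)(2) = 7
M→N: (-2)(2) − (-4)(1) = 0
N→O: (-4)(4) − (-5)(2) = -6
O→J: (-5)(5) − (2)(4) = -33
Σ = -55
Area = |Σ|/2 = 27.5.

27.5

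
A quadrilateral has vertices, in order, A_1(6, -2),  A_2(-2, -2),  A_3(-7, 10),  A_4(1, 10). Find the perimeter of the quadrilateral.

|A_1A_2| = √((-8)² + (0)²) = √64 = 8
|A_2A_3| = √((-5)² + (12)²) = √169 = 13
|A_3A_4| = √((8)² + (0)²) = √64 = 8
|A_4A_1| = √((5)² + (-12)²) = √169 = 13
Perimeter = 8 + 13 + 8 + 13 = 42.

42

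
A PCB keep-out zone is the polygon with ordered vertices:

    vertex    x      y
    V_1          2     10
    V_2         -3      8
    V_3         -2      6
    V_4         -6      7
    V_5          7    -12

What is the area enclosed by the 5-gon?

V_1→V_2: (2)(8) − (-3)(10) = 46
V_2→V_3: (-3)(6) − (-2)(8) = -2
V_3→V_4: (-2)(7) − (-6)(6) = 22
V_4→V_5: (-6)(-12) − (7)(7) = 23
V_5→V_1: (7)(10) − (2)(-12) = 94
Σ = 183
Area = |Σ|/2 = 91.5.

91.5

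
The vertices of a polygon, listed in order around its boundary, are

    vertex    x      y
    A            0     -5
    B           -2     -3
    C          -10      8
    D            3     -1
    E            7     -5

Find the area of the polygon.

Σ = (-10) + (-46) + (-14) + (-8) + (-35) = -113
Area = |Σ|/2 = 56.5.

56.5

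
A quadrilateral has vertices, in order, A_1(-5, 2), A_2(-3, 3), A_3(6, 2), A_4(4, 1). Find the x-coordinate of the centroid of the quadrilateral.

Apply the shoelace (surveyor's) formula. First the cross-terms c_i = x_i·y_{i+1} − x_{i+1}·y_i:
  -9, -24, -2, 13  ⇒  2A = -22, A = -11.
Then Σ (x_i + x_{i+1})·c_i = -33, so x̄ = -33 / (6·(-11)) = 0.5.

0.5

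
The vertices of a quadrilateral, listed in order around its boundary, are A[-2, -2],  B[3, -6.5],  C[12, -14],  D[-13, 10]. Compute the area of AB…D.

A→B: (-2)(-6.5) − (3)(-2) = 19
B→C: (3)(-14) − (12)(-6.5) = 36
C→D: (12)(10) − (-13)(-14) = -62
D→A: (-13)(-2) − (-2)(10) = 46
Σ = 39
Area = |Σ|/2 = 19.5.

19.5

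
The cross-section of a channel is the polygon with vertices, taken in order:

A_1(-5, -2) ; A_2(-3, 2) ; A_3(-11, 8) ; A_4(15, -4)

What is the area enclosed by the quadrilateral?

72

Σ = (-16) + (-2) + (-76) + (-50) = -144
Area = |Σ|/2 = 72.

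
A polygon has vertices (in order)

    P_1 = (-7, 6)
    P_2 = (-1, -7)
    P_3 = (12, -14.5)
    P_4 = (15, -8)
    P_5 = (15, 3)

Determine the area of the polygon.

Cross-terms: 55, 98.5, 121.5, 165, 111  ⇒  Σ = 551
Area = |Σ|/2 = 275.5.

275.5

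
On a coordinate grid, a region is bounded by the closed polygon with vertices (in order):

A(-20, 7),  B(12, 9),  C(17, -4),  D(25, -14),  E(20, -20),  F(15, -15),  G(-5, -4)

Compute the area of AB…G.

Σ = (-264) + (-201) + (-138) + (-220) + (0) + (-135) + (-115) = -1073
Area = |Σ|/2 = 536.5.

536.5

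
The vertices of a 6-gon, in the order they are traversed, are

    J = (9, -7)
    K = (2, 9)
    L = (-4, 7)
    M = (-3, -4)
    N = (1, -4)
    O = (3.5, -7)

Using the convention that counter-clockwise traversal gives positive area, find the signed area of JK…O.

Cross-terms: 95, 50, 37, 16, 7, 38.5  ⇒  Σ = 243.5
Signed area = Σ/2 = 121.75 (positive ⇒ counter-clockwise traversal).

121.75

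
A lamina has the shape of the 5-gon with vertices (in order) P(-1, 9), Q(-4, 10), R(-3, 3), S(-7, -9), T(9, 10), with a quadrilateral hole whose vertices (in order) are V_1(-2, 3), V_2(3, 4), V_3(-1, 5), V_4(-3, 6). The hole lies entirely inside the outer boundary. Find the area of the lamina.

Outer boundary:
Apply Gauss's area formula: 2A = Σ (x_i·y_{i+1} − x_{i+1}·y_i), indices taken mod 5.
P→Q: (-1)(10) − (-4)(9) = 26
Q→R: (-4)(3) − (-3)(10) = 18
R→S: (-3)(-9) − (-7)(3) = 48
S→T: (-7)(10) − (9)(-9) = 11
T→P: (9)(9) − (-1)(10) = 91
Σ = 194
Area = |Σ|/2 = 97.
Hole:
Σ = (-17) + (19) + (9) + (3) = 14
Area = |Σ|/2 = 7.
Net area = 97 − 7 = 90.

90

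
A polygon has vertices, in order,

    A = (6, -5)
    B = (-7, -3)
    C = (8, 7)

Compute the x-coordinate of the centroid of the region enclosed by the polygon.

7/3

Apply the surveyor's formula. First the cross-terms c_i = x_i·y_{i+1} − x_{i+1}·y_i:
  -53, -25, -82  ⇒  2A = -160, A = -80.
Then Σ (x_i + x_{i+1})·c_i = -1120, so x̄ = -1120 / (6·(-80)) = 7/3.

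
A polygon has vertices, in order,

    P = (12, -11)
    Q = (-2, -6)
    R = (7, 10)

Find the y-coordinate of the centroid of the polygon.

-7/3

Apply Gauss's area formula. First the cross-terms c_i = x_i·y_{i+1} − x_{i+1}·y_i:
  -94, 22, -197  ⇒  2A = -269, A = -134.5.
Then Σ (y_i + y_{i+1})·c_i = 1883, so ȳ = 1883 / (6·(-134.5)) = -7/3.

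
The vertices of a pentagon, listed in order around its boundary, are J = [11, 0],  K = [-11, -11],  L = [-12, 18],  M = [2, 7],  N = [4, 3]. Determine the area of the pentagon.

313

Cross-terms: -121, -330, -120, -22, -33  ⇒  Σ = -626
Area = |Σ|/2 = 313.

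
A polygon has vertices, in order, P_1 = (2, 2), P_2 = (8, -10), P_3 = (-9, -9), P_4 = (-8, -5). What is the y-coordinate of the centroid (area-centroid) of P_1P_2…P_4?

Apply the surveyor's formula. First the cross-terms c_i = x_i·y_{i+1} − x_{i+1}·y_i:
  -36, -162, -27, -6  ⇒  2A = -231, A = -115.5.
Then Σ (y_i + y_{i+1})·c_i = 3762, so ȳ = 3762 / (6·(-115.5)) = -38/7.

-38/7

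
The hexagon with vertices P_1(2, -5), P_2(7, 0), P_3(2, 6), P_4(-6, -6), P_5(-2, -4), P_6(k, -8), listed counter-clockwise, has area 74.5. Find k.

-4

The doubled signed area Σ (x_i y_{i+1} − x_{i+1} y_i) is linear in k.
With k=0 it equals 145; the coefficient of k is -1 (from the two edges through P_6).
So -1·k + 145 = 2·74.5 = 149 ⇒ k = -4.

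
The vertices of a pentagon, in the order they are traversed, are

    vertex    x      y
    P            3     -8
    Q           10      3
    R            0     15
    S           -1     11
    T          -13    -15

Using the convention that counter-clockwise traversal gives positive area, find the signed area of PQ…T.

280.5

Apply the shoelace formula: 2A = Σ (x_i·y_{i+1} − x_{i+1}·y_i), indices taken mod 5.
Σ = (89) + (150) + (15) + (158) + (149) = 561
Signed area = Σ/2 = 280.5 (positive ⇒ counter-clockwise traversal).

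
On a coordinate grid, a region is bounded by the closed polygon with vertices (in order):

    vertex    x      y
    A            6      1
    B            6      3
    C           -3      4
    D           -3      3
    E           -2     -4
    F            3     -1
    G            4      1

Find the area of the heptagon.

42.5

Apply the shoelace formula: 2A = Σ (x_i·y_{i+1} − x_{i+1}·y_i), indices taken mod 7.
Σ = (12) + (33) + (3) + (18) + (14) + (7) + (-2) = 85
Area = |Σ|/2 = 42.5.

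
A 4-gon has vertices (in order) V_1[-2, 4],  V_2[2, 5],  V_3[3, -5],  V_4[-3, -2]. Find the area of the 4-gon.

Σ = (-18) + (-25) + (-21) + (-16) = -80
Area = |Σ|/2 = 40.

40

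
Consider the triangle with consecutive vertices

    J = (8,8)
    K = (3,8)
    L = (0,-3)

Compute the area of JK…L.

27.5

Σ = (40) + (-9) + (24) = 55
Area = |Σ|/2 = 27.5.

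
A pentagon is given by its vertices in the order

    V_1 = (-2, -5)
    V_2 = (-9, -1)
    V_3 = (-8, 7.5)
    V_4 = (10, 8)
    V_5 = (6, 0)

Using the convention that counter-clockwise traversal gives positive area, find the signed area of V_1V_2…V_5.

-167.75

Σ = (-43) + (-75.5) + (-139) + (-48) + (-30) = -335.5
Signed area = Σ/2 = -167.75 (negative ⇒ clockwise traversal).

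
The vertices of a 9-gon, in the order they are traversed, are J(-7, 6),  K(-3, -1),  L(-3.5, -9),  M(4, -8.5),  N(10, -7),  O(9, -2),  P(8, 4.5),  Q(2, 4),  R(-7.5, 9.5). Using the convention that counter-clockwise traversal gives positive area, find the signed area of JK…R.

182.125

Apply the shoelace formula: 2A = Σ (x_i·y_{i+1} − x_{i+1}·y_i), indices taken mod 9.
J→K: (-7)(-1) − (-3)(6) = 25
K→L: (-3)(-9) − (-3.5)(-1) = 23.5
L→M: (-3.5)(-8.5) − (4)(-9) = 65.75
M→N: (4)(-7) − (10)(-8.5) = 57
N→O: (10)(-2) − (9)(-7) = 43
O→P: (9)(4.5) − (8)(-2) = 56.5
P→Q: (8)(4) − (2)(4.5) = 23
Q→R: (2)(9.5) − (-7.5)(4) = 49
R→J: (-7.5)(6) − (-7)(9.5) = 21.5
Σ = 364.25
Signed area = Σ/2 = 182.125 (positive ⇒ counter-clockwise traversal).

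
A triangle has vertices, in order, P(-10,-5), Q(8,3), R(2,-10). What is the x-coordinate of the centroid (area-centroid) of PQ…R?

0

Apply the surveyor's formula. First the cross-terms c_i = x_i·y_{i+1} − x_{i+1}·y_i:
  10, -86, -110  ⇒  2A = -186, A = -93.
Then Σ (x_i + x_{i+1})·c_i = 0, so x̄ = 0 / (6·(-93)) = 0.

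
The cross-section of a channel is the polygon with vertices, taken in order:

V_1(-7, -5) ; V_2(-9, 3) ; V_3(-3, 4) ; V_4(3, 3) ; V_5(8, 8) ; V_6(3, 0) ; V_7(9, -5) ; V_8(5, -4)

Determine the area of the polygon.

Apply the shoelace formula: 2A = Σ (x_i·y_{i+1} − x_{i+1}·y_i), indices taken mod 8.
Σ = (-66) + (-27) + (-21) + (0) + (-24) + (-15) + (-11) + (-53) = -217
Area = |Σ|/2 = 108.5.

108.5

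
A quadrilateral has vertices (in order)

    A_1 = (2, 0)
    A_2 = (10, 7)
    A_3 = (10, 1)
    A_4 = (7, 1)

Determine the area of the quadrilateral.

22.5

Apply the shoelace formula: 2A = Σ (x_i·y_{i+1} − x_{i+1}·y_i), indices taken mod 4.
Cross-terms: 14, -60, 3, -2  ⇒  Σ = -45
Area = |Σ|/2 = 22.5.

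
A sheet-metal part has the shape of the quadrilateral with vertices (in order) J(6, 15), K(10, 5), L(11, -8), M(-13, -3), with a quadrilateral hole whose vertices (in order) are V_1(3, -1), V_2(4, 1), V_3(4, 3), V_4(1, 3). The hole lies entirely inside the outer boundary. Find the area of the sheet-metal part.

277.5

Outer boundary:
J→K: (6)(5) − (10)(15) = -120
K→L: (10)(-8) − (11)(5) = -135
L→M: (11)(-3) − (-13)(-8) = -137
M→J: (-13)(15) − (6)(-3) = -177
Σ = -569
Area = |Σ|/2 = 284.5.
Hole:
Apply Gauss's area formula: 2A = Σ (x_i·y_{i+1} − x_{i+1}·y_i), indices taken mod 4.
Σ = (7) + (8) + (9) + (-10) = 14
Area = |Σ|/2 = 7.
Net area = 284.5 − 7 = 277.5.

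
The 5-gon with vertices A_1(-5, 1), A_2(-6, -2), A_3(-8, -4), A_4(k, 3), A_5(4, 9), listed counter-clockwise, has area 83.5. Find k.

Write out the shoelace sum; only the two edges meeting at A_4 involve k:
2·Area = [((-8)·3 − k·(-4)) + (k·9 − 4·3)] + 73
       = 13·k + 37 = 167
⇒ k = 10.

10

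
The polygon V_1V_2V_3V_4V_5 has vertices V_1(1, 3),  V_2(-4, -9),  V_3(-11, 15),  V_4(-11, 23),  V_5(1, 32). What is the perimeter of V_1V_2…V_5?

90

|V_1V_2| = √((-5)² + (-12)²) = √169 = 13
|V_2V_3| = √((-7)² + (24)²) = √625 = 25
|V_3V_4| = √((0)² + (8)²) = √64 = 8
|V_4V_5| = √((12)² + (9)²) = √225 = 15
|V_5V_1| = √((0)² + (-29)²) = √841 = 29
Perimeter = 13 + 25 + 8 + 15 + 29 = 90.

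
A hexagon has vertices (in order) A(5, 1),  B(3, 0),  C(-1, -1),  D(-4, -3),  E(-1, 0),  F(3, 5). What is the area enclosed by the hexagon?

Apply the surveyor's formula: 2A = Σ (x_i·y_{i+1} − x_{i+1}·y_i), indices taken mod 6.
Σ = (-3) + (-3) + (-1) + (-3) + (-5) + (-22) = -37
Area = |Σ|/2 = 18.5.

18.5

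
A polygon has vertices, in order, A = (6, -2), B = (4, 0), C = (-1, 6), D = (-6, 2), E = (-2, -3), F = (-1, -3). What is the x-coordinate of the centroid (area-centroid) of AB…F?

Apply the shoelace (surveyor's) formula. First the cross-terms c_i = x_i·y_{i+1} − x_{i+1}·y_i:
  8, 24, 34, 22, 3, 20  ⇒  2A = 111, A = 55.5.
Then Σ (x_i + x_{i+1})·c_i = -171, so x̄ = -171 / (6·55.5) = -19/37.

-19/37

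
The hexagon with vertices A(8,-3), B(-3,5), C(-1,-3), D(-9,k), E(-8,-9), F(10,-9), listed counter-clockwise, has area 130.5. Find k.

-6

The doubled signed area Σ (x_i y_{i+1} − x_{i+1} y_i) is linear in k.
With k=0 it equals 303; the coefficient of k is 7 (from the two edges through D).
So 7·k + 303 = 2·130.5 = 261 ⇒ k = -6.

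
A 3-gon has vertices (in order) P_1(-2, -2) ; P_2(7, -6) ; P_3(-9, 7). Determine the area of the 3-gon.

26.5

Apply Gauss's area formula: 2A = Σ (x_i·y_{i+1} − x_{i+1}·y_i), indices taken mod 3.
Cross-terms: 26, -5, 32  ⇒  Σ = 53
Area = |Σ|/2 = 26.5.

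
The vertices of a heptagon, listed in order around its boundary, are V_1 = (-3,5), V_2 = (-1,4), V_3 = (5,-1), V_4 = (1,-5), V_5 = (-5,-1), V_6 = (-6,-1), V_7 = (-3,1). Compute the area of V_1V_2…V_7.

49

Cross-terms: -7, -19, -24, -26, -1, -9, -12  ⇒  Σ = -98
Area = |Σ|/2 = 49.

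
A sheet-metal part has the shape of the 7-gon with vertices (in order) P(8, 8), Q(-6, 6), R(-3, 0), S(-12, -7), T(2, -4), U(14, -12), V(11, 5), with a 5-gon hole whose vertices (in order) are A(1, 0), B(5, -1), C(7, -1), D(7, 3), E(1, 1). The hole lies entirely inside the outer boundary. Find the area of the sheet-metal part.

223.5

Outer boundary:
P→Q: (8)(6) − (-6)(8) = 96
Q→R: (-6)(0) − (-3)(6) = 18
R→S: (-3)(-7) − (-12)(0) = 21
S→T: (-12)(-4) − (2)(-7) = 62
T→U: (2)(-12) − (14)(-4) = 32
U→V: (14)(5) − (11)(-12) = 202
V→P: (11)(8) − (8)(5) = 48
Σ = 479
Area = |Σ|/2 = 239.5.
Hole:
Apply the surveyor's formula: 2A = Σ (x_i·y_{i+1} − x_{i+1}·y_i), indices taken mod 5.
Σ = (-1) + (2) + (28) + (4) + (-1) = 32
Area = |Σ|/2 = 16.
Net area = 239.5 − 16 = 223.5.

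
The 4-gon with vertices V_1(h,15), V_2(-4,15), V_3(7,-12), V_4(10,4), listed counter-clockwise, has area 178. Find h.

The doubled signed area Σ (x_i y_{i+1} − x_{i+1} y_i) is linear in h.
With h=0 it equals 301; the coefficient of h is 11 (from the two edges through V_1).
So 11·h + 301 = 2·178 = 356 ⇒ h = 5.

5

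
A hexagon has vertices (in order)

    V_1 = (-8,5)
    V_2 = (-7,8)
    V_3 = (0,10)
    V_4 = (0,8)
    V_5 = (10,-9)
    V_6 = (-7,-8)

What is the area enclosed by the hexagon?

Apply the shoelace formula: 2A = Σ (x_i·y_{i+1} − x_{i+1}·y_i), indices taken mod 6.
Σ = (-29) + (-70) + (0) + (-80) + (-143) + (-99) = -421
Area = |Σ|/2 = 210.5.

210.5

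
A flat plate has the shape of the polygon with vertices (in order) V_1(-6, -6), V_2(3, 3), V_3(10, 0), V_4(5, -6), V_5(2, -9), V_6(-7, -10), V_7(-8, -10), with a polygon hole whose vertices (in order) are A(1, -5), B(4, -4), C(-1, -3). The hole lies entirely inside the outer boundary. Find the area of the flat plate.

Outer boundary:
Apply the shoelace formula: 2A = Σ (x_i·y_{i+1} − x_{i+1}·y_i), indices taken mod 7.
V_1→V_2: (-6)(3) − (3)(-6) = 0
V_2→V_3: (3)(0) − (10)(3) = -30
V_3→V_4: (10)(-6) − (5)(0) = -60
V_4→V_5: (5)(-9) − (2)(-6) = -33
V_5→V_6: (2)(-10) − (-7)(-9) = -83
V_6→V_7: (-7)(-10) − (-8)(-10) = -10
V_7→V_1: (-8)(-6) − (-6)(-10) = -12
Σ = -228
Area = |Σ|/2 = 114.
Hole:
Σ = (16) + (-16) + (8) = 8
Area = |Σ|/2 = 4.
Net area = 114 − 4 = 110.

110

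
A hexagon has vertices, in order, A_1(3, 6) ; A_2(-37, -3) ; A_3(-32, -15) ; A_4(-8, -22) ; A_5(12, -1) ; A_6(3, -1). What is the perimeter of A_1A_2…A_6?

124

|A_1A_2| = √((-40)² + (-9)²) = √1681 = 41
|A_2A_3| = √((5)² + (-12)²) = √169 = 13
|A_3A_4| = √((24)² + (-7)²) = √625 = 25
|A_4A_5| = √((20)² + (21)²) = √841 = 29
|A_5A_6| = √((-9)² + (0)²) = √81 = 9
|A_6A_1| = √((0)² + (7)²) = √49 = 7
Perimeter = 41 + 13 + 25 + 29 + 9 + 7 = 124.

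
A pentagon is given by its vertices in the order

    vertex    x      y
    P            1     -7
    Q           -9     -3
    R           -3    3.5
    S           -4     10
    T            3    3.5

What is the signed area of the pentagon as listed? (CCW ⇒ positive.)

-95.5

P→Q: (1)(-3) − (-9)(-7) = -66
Q→R: (-9)(3.5) − (-3)(-3) = -40.5
R→S: (-3)(10) − (-4)(3.5) = -16
S→T: (-4)(3.5) − (3)(10) = -44
T→P: (3)(-7) − (1)(3.5) = -24.5
Σ = -191
Signed area = Σ/2 = -95.5 (negative ⇒ clockwise traversal).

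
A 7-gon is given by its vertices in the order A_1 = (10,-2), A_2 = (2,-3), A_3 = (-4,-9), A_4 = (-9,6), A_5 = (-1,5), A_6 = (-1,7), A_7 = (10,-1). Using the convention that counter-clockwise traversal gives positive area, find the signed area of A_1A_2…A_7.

A_1→A_2: (10)(-3) − (2)(-2) = -26
A_2→A_3: (2)(-9) − (-4)(-3) = -30
A_3→A_4: (-4)(6) − (-9)(-9) = -105
A_4→A_5: (-9)(5) − (-1)(6) = -39
A_5→A_6: (-1)(7) − (-1)(5) = -2
A_6→A_7: (-1)(-1) − (10)(7) = -69
A_7→A_1: (10)(-2) − (10)(-1) = -10
Σ = -281
Signed area = Σ/2 = -140.5 (negative ⇒ clockwise traversal).

-140.5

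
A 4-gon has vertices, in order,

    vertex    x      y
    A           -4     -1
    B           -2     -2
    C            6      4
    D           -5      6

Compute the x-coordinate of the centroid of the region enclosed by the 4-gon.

Apply the shoelace (surveyor's) formula. First the cross-terms c_i = x_i·y_{i+1} − x_{i+1}·y_i:
  6, 4, 56, 29  ⇒  2A = 95, A = 47.5.
Then Σ (x_i + x_{i+1})·c_i = -225, so x̄ = -225 / (6·47.5) = -15/19.

-15/19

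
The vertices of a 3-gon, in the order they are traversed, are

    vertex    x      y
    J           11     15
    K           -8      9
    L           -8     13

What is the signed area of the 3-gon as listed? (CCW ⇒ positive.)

-38

Σ = (219) + (-32) + (-263) = -76
Signed area = Σ/2 = -38 (negative ⇒ clockwise traversal).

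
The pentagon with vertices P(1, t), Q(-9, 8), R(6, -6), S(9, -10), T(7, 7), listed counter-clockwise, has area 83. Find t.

2

Write out the shoelace sum; only the two edges meeting at P involve t:
2·Area = [(7·t − 1·7) + (1·8 − (-9)·t)] + 133
       = 16·t + 134 = 166
⇒ t = 2.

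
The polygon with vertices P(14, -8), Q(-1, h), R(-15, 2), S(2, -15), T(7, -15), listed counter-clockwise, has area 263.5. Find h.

3

The doubled signed area Σ (x_i y_{i+1} − x_{i+1} y_i) is linear in h.
With h=0 it equals 440; the coefficient of h is 29 (from the two edges through Q).
So 29·h + 440 = 2·263.5 = 527 ⇒ h = 3.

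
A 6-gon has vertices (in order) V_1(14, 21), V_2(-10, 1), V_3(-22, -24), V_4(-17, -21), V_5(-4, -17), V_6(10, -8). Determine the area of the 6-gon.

634.5

Σ = (224) + (262) + (54) + (205) + (202) + (322) = 1269
Area = |Σ|/2 = 634.5.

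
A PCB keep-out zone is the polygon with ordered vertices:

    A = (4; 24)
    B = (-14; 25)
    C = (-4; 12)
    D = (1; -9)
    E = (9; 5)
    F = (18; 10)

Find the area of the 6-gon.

Apply Gauss's area formula: 2A = Σ (x_i·y_{i+1} − x_{i+1}·y_i), indices taken mod 6.
A→B: (4)(25) − (-14)(24) = 436
B→C: (-14)(12) − (-4)(25) = -68
C→D: (-4)(-9) − (1)(12) = 24
D→E: (1)(5) − (9)(-9) = 86
E→F: (9)(10) − (18)(5) = 0
F→A: (18)(24) − (4)(10) = 392
Σ = 870
Area = |Σ|/2 = 435.

435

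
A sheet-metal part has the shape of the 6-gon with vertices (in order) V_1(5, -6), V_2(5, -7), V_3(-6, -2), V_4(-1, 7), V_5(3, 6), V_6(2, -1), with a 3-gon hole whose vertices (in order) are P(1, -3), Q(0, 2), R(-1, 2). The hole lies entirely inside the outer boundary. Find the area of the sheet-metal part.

Outer boundary:
Σ = (-5) + (-52) + (-44) + (-27) + (-15) + (-7) = -150
Area = |Σ|/2 = 75.
Hole:
Apply the shoelace (surveyor's) formula: 2A = Σ (x_i·y_{i+1} − x_{i+1}·y_i), indices taken mod 3.
P→Q: (1)(2) − (0)(-3) = 2
Q→R: (0)(2) − (-1)(2) = 2
R→P: (-1)(-3) − (1)(2) = 1
Σ = 5
Area = |Σ|/2 = 2.5.
Net area = 75 − 2.5 = 72.5.

72.5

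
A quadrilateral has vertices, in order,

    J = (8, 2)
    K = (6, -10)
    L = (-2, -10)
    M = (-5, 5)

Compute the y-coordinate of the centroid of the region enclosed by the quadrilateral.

-127/47

Apply Gauss's area formula. First the cross-terms c_i = x_i·y_{i+1} − x_{i+1}·y_i:
  -92, -80, -60, -50  ⇒  2A = -282, A = -141.
Then Σ (y_i + y_{i+1})·c_i = 2286, so ȳ = 2286 / (6·(-141)) = -127/47.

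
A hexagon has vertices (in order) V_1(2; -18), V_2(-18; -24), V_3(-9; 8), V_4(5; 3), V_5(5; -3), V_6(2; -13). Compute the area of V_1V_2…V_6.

449

Apply the surveyor's formula: 2A = Σ (x_i·y_{i+1} − x_{i+1}·y_i), indices taken mod 6.
V_1→V_2: (2)(-24) − (-18)(-18) = -372
V_2→V_3: (-18)(8) − (-9)(-24) = -360
V_3→V_4: (-9)(3) − (5)(8) = -67
V_4→V_5: (5)(-3) − (5)(3) = -30
V_5→V_6: (5)(-13) − (2)(-3) = -59
V_6→V_1: (2)(-18) − (2)(-13) = -10
Σ = -898
Area = |Σ|/2 = 449.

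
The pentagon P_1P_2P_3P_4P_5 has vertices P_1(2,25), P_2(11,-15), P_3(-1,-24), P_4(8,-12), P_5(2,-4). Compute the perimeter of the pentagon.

|P_1P_2| = √((9)² + (-40)²) = √1681 = 41
|P_2P_3| = √((-12)² + (-9)²) = √225 = 15
|P_3P_4| = √((9)² + (12)²) = √225 = 15
|P_4P_5| = √((-6)² + (8)²) = √100 = 10
|P_5P_1| = √((0)² + (29)²) = √841 = 29
Perimeter = 41 + 15 + 15 + 10 + 29 = 110.

110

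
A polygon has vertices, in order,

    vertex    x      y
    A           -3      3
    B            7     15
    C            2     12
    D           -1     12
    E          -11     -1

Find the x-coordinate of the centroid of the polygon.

-278/121

Apply the shoelace (surveyor's) formula. First the cross-terms c_i = x_i·y_{i+1} − x_{i+1}·y_i:
  -66, 54, 36, 133, -36  ⇒  2A = 121, A = 60.5.
Then Σ (x_i + x_{i+1})·c_i = -834, so x̄ = -834 / (6·60.5) = -278/121.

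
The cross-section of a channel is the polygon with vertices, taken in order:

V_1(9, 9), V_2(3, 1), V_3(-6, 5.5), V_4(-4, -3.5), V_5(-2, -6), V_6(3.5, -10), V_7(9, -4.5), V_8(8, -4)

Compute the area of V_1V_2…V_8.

143.875

Apply the surveyor's formula: 2A = Σ (x_i·y_{i+1} − x_{i+1}·y_i), indices taken mod 8.
Σ = (-18) + (22.5) + (43) + (17) + (41) + (74.25) + (0) + (108) = 287.75
Area = |Σ|/2 = 143.875.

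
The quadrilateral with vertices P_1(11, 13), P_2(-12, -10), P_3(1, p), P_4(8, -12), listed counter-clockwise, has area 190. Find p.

The doubled signed area Σ (x_i y_{i+1} − x_{i+1} y_i) is linear in p.
With p=0 it equals 280; the coefficient of p is -20 (from the two edges through P_3).
So -20·p + 280 = 2·190 = 380 ⇒ p = -5.

-5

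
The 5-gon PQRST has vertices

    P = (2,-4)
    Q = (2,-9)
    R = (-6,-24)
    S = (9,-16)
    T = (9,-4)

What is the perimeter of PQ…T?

58

|PQ| = √((0)² + (-5)²) = √25 = 5
|QR| = √((-8)² + (-15)²) = √289 = 17
|RS| = √((15)² + (8)²) = √289 = 17
|ST| = √((0)² + (12)²) = √144 = 12
|TP| = √((-7)² + (0)²) = √49 = 7
Perimeter = 5 + 17 + 17 + 12 + 7 = 58.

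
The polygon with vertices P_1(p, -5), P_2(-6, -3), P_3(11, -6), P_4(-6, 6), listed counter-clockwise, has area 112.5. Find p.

-14

The doubled signed area Σ (x_i y_{i+1} − x_{i+1} y_i) is linear in p.
With p=0 it equals 99; the coefficient of p is -9 (from the two edges through P_1).
So -9·p + 99 = 2·112.5 = 225 ⇒ p = -14.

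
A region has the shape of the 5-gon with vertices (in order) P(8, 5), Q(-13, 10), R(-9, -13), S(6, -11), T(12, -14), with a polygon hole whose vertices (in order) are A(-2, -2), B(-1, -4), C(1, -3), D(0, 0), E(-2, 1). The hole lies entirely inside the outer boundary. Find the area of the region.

391

Outer boundary:
Apply the surveyor's formula: 2A = Σ (x_i·y_{i+1} − x_{i+1}·y_i), indices taken mod 5.
P→Q: (8)(10) − (-13)(5) = 145
Q→R: (-13)(-13) − (-9)(10) = 259
R→S: (-9)(-11) − (6)(-13) = 177
S→T: (6)(-14) − (12)(-11) = 48
T→P: (12)(5) − (8)(-14) = 172
Σ = 801
Area = |Σ|/2 = 400.5.
Hole:
Cross-terms: 6, 7, 0, 0, 6  ⇒  Σ = 19
Area = |Σ|/2 = 9.5.
Net area = 400.5 − 9.5 = 391.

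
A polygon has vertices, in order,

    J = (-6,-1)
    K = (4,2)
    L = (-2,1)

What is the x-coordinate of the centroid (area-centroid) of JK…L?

-4/3

Apply the surveyor's formula. First the cross-terms c_i = x_i·y_{i+1} − x_{i+1}·y_i:
  -8, 8, 8  ⇒  2A = 8, A = 4.
Then Σ (x_i + x_{i+1})·c_i = -32, so x̄ = -32 / (6·4) = -4/3.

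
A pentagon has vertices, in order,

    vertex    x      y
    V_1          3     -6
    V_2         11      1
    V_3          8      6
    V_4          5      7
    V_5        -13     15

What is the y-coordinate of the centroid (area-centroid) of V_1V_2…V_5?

1087/264

Apply Gauss's area formula. First the cross-terms c_i = x_i·y_{i+1} − x_{i+1}·y_i:
  69, 58, 26, 166, 33  ⇒  2A = 352, A = 176.
Then Σ (y_i + y_{i+1})·c_i = 4348, so ȳ = 4348 / (6·176) = 1087/264.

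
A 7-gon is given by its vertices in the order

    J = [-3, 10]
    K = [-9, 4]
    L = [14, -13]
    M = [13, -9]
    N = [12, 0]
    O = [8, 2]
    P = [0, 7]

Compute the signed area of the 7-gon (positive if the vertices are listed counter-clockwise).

195.5

Σ = (78) + (61) + (43) + (108) + (24) + (56) + (21) = 391
Signed area = Σ/2 = 195.5 (positive ⇒ counter-clockwise traversal).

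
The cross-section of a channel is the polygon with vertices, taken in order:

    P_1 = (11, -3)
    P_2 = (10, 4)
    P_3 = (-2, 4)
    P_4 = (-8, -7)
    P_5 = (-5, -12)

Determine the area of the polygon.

Σ = (74) + (48) + (46) + (61) + (147) = 376
Area = |Σ|/2 = 188.

188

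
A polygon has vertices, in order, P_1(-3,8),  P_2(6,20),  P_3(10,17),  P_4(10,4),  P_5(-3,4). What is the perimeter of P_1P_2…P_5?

50

|P_1P_2| = √((9)² + (12)²) = √225 = 15
|P_2P_3| = √((4)² + (-3)²) = √25 = 5
|P_3P_4| = √((0)² + (-13)²) = √169 = 13
|P_4P_5| = √((-13)² + (0)²) = √169 = 13
|P_5P_1| = √((0)² + (4)²) = √16 = 4
Perimeter = 15 + 5 + 13 + 13 + 4 = 50.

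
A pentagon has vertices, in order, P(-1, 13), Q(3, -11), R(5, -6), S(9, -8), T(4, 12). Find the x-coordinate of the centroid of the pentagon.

816/227

Apply the shoelace (surveyor's) formula. First the cross-terms c_i = x_i·y_{i+1} − x_{i+1}·y_i:
  -28, 37, 14, 140, 64  ⇒  2A = 227, A = 113.5.
Then Σ (x_i + x_{i+1})·c_i = 2448, so x̄ = 2448 / (6·113.5) = 816/227.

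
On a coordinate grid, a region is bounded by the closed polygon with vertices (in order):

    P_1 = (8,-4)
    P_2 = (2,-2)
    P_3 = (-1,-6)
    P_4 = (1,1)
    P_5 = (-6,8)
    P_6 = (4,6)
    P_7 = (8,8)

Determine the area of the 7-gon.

91.5

Apply the surveyor's formula: 2A = Σ (x_i·y_{i+1} − x_{i+1}·y_i), indices taken mod 7.
Σ = (-8) + (-14) + (5) + (14) + (-68) + (-16) + (-96) = -183
Area = |Σ|/2 = 91.5.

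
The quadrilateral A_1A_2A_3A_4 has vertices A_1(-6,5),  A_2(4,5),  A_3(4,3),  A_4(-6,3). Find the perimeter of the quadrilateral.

24

|A_1A_2| = √((10)² + (0)²) = √100 = 10
|A_2A_3| = √((0)² + (-2)²) = √4 = 2
|A_3A_4| = √((-10)² + (0)²) = √100 = 10
|A_4A_1| = √((0)² + (2)²) = √4 = 2
Perimeter = 10 + 2 + 10 + 2 = 24.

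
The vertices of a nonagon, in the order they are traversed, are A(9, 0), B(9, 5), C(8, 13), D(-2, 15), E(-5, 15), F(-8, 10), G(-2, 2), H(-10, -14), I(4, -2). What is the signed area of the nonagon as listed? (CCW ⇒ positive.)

Σ = (45) + (77) + (146) + (45) + (70) + (4) + (48) + (76) + (18) = 529
Signed area = Σ/2 = 264.5 (positive ⇒ counter-clockwise traversal).

264.5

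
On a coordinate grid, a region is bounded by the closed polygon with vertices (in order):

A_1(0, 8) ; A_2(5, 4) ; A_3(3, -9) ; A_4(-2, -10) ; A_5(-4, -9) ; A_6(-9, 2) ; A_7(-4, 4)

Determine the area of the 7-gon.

Apply Gauss's area formula: 2A = Σ (x_i·y_{i+1} − x_{i+1}·y_i), indices taken mod 7.
Cross-terms: -40, -57, -48, -22, -89, -28, -32  ⇒  Σ = -316
Area = |Σ|/2 = 158.

158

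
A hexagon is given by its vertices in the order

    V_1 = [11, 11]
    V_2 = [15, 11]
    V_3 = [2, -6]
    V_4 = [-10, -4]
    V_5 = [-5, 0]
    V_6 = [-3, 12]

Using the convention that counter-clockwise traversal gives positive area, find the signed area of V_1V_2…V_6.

Apply the shoelace (surveyor's) formula: 2A = Σ (x_i·y_{i+1} − x_{i+1}·y_i), indices taken mod 6.
Σ = (-44) + (-112) + (-68) + (-20) + (-60) + (-165) = -469
Signed area = Σ/2 = -234.5 (negative ⇒ clockwise traversal).

-234.5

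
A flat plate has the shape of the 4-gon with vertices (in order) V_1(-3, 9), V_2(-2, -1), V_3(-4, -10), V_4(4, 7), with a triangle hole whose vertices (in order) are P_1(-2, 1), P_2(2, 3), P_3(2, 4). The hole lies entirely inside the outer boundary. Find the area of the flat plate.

51

Outer boundary:
Apply Gauss's area formula: 2A = Σ (x_i·y_{i+1} − x_{i+1}·y_i), indices taken mod 4.
Σ = (21) + (16) + (12) + (57) = 106
Area = |Σ|/2 = 53.
Hole:
Apply the shoelace formula: 2A = Σ (x_i·y_{i+1} − x_{i+1}·y_i), indices taken mod 3.
Σ = (-8) + (2) + (10) = 4
Area = |Σ|/2 = 2.
Net area = 53 − 2 = 51.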